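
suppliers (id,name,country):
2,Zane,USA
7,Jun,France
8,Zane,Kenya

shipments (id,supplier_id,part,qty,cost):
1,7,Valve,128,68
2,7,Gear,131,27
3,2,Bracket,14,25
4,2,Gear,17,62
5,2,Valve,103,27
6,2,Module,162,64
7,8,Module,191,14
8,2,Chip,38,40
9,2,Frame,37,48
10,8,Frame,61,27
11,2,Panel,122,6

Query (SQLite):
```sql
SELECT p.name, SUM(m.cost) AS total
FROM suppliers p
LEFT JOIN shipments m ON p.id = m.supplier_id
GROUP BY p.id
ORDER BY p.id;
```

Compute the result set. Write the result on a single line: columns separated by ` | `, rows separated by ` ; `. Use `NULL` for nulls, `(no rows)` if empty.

LEFT JOIN keeps every suppliers row; unmatched ones get NULL for shipments columns.
Group by suppliers.id and compute SUM(m.cost). SUM over an all-NULL group is NULL.
  2: ids {3, 4, 5, 6, 8, 9, 11} → SUM(m.cost)=272
  7: ids {1, 2} → SUM(m.cost)=95
  8: ids {7, 10} → SUM(m.cost)=41

Zane | 272 ; Jun | 95 ; Zane | 41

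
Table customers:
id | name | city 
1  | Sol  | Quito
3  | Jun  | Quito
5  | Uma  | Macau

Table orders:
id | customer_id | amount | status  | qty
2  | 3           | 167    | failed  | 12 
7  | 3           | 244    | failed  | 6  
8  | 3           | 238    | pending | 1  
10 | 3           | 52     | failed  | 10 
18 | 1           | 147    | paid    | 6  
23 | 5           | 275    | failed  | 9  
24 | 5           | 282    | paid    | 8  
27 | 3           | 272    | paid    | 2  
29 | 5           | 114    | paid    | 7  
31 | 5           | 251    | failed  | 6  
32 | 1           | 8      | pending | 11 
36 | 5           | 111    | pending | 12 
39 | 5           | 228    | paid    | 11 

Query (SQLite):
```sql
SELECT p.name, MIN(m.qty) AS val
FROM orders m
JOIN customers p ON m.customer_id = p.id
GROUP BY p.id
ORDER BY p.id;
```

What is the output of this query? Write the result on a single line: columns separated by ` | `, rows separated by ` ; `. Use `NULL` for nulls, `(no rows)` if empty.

Join each orders row to its customers via customer_id.
Group joined rows by customers.id; compute MIN(m.qty) per group.
  1: ids {18, 32} → MIN(m.qty)=6
  3: ids {2, 7, 8, 10, 27} → MIN(m.qty)=1
  5: ids {23, 24, 29, 31, 36, 39} → MIN(m.qty)=6

Sol | 6 ; Jun | 1 ; Uma | 6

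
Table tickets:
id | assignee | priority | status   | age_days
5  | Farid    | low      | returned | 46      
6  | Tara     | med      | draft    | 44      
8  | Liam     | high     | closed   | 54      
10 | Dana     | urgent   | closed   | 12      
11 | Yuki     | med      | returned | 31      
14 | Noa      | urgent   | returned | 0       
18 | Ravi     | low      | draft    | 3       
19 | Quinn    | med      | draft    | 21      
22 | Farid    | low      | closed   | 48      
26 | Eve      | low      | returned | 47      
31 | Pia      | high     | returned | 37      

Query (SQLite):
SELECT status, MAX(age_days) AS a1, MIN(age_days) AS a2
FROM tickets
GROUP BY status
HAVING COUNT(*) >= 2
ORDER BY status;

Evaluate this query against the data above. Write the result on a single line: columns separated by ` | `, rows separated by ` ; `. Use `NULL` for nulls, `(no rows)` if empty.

closed | 54 | 12 ; draft | 44 | 3 ; returned | 47 | 0

Group tickets by status.
Per group compute: MAX(age_days), MIN(age_days).
HAVING: drop groups with fewer than 2 rows.
  closed: ids {8, 10, 22} → MAX(age_days)=54, MIN(age_days)=12
  draft: ids {6, 18, 19} → MAX(age_days)=44, MIN(age_days)=3
  returned: ids {5, 11, 14, 26, 31} → MAX(age_days)=47, MIN(age_days)=0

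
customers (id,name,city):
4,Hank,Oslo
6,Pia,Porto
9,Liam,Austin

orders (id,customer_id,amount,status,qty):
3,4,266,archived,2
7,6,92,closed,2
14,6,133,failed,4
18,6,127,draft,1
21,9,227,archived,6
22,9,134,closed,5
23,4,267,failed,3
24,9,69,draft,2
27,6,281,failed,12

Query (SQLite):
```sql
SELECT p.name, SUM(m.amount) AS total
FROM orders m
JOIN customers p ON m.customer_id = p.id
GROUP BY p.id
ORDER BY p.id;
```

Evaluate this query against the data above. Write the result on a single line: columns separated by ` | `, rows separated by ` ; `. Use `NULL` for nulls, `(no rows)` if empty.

Hank | 533 ; Pia | 633 ; Liam | 430

Join each orders row to its customers via customer_id.
Group joined rows by customers.id; compute SUM(m.amount) per group.
  4: ids {3, 23} → SUM(m.amount)=533
  6: ids {7, 14, 18, 27} → SUM(m.amount)=633
  9: ids {21, 22, 24} → SUM(m.amount)=430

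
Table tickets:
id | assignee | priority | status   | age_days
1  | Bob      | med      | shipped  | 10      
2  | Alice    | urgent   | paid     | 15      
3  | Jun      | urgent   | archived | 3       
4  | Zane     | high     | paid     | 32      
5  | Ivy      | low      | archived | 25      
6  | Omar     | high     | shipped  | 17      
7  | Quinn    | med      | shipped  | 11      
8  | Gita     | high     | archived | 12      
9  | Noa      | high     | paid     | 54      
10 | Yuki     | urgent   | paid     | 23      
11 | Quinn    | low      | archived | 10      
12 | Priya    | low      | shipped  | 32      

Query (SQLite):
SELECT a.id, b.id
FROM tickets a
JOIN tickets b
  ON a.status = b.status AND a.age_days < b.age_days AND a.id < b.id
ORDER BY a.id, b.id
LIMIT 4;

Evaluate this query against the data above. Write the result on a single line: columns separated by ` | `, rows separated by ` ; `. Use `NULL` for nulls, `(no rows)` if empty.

Pairs (a,b) with same status, a.age_days < b.age_days, a.id < b.id.
status groups: archived:{3,5,8,11} paid:{2,4,9,10} shipped:{1,6,7,12}
Ordered by (a.id, b.id); first 4.

1 | 6 ; 1 | 7 ; 1 | 12 ; 2 | 4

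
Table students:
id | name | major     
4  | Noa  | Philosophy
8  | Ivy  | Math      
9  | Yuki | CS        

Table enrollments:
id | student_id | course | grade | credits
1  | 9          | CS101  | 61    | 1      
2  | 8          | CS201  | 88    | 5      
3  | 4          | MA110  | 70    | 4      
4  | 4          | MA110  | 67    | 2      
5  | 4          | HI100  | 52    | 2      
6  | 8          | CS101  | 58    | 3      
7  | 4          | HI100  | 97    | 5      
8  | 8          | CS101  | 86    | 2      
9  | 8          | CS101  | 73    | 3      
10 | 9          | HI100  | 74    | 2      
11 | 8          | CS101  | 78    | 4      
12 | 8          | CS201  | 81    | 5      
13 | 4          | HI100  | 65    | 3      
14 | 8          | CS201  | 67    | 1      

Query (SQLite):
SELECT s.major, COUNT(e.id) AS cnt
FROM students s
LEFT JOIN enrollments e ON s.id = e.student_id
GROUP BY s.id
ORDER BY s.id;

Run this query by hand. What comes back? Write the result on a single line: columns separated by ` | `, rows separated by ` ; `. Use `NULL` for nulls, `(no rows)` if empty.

LEFT JOIN keeps every students row; unmatched ones get NULL for enrollments columns.
Group by students.id and compute COUNT(e.id). COUNT(col) of an all-NULL group is 0.
  4: ids {3, 4, 5, 7, 13} → COUNT(e.id)=5
  8: ids {2, 6, 8, 9, 11, 12, 14} → COUNT(e.id)=7
  9: ids {1, 10} → COUNT(e.id)=2

Philosophy | 5 ; Math | 7 ; CS | 2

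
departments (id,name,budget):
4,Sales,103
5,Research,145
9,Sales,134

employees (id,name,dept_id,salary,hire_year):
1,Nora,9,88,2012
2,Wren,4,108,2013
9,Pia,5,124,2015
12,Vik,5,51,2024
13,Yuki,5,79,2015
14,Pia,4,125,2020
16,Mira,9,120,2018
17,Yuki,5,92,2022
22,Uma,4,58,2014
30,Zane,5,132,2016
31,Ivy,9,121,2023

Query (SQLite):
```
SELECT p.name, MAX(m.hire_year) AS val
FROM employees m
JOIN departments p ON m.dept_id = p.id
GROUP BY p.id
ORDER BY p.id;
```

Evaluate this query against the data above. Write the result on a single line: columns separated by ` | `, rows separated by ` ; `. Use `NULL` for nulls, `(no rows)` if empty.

Join each employees row to its departments via dept_id.
Group joined rows by departments.id; compute MAX(m.hire_year) per group.
  4: ids {2, 14, 22} → MAX(m.hire_year)=2020
  5: ids {9, 12, 13, 17, 30} → MAX(m.hire_year)=2024
  9: ids {1, 16, 31} → MAX(m.hire_year)=2023

Sales | 2020 ; Research | 2024 ; Sales | 2023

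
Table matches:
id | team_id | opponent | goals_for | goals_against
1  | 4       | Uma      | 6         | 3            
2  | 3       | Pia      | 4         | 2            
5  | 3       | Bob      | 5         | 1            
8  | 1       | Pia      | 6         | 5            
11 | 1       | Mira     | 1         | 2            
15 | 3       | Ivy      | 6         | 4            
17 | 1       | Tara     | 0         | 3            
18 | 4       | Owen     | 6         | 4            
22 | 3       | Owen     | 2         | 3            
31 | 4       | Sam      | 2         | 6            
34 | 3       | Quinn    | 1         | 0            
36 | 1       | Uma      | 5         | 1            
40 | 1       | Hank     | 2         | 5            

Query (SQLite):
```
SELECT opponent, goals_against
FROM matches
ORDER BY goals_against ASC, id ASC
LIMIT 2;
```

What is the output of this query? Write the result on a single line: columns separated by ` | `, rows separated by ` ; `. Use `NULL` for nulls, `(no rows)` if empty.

Sort by goals_against asc, tiebreak id asc: (0, id=34), (1, id=5), (1, id=36), (2, id=2), (2, id=11) …. Take first 2.

Quinn | 0 ; Bob | 1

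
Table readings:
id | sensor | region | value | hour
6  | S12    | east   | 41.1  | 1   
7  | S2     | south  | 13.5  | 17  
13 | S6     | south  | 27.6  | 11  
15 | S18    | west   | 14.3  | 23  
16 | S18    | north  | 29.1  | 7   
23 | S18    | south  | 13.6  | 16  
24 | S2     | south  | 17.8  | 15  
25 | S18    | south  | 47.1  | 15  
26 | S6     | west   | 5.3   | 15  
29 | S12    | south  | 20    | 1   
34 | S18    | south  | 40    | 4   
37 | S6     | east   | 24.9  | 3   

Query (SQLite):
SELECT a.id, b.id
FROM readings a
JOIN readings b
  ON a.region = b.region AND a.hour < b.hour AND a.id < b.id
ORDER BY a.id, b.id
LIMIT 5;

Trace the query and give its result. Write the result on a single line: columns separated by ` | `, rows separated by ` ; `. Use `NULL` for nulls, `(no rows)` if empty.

6 | 37 ; 13 | 23 ; 13 | 24 ; 13 | 25 ; 29 | 34

Pairs (a,b) with same region, a.hour < b.hour, a.id < b.id.
region groups: east:{6,37} north:{16} south:{7,13,23,24,25,29,34} west:{15,26}
Ordered by (a.id, b.id); first 5.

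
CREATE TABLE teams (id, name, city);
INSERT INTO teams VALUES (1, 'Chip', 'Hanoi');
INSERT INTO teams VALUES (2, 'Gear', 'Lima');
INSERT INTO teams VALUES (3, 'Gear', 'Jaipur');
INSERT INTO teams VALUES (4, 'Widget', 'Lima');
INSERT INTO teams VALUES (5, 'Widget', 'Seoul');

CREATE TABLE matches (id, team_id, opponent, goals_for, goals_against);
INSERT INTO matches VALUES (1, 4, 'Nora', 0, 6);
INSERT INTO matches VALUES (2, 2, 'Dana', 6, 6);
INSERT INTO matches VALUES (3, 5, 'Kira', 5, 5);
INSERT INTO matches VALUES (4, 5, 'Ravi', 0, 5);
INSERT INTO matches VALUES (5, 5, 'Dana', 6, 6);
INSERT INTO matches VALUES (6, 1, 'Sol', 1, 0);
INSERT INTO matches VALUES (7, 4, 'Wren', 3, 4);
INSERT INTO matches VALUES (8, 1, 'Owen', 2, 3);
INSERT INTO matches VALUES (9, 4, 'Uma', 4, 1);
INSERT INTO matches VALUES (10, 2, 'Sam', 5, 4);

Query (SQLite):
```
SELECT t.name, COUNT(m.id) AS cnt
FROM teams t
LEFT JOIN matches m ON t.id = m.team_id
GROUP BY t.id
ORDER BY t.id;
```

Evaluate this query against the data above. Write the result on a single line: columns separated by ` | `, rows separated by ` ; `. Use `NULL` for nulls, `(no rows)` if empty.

Chip | 2 ; Gear | 2 ; Gear | 0 ; Widget | 3 ; Widget | 3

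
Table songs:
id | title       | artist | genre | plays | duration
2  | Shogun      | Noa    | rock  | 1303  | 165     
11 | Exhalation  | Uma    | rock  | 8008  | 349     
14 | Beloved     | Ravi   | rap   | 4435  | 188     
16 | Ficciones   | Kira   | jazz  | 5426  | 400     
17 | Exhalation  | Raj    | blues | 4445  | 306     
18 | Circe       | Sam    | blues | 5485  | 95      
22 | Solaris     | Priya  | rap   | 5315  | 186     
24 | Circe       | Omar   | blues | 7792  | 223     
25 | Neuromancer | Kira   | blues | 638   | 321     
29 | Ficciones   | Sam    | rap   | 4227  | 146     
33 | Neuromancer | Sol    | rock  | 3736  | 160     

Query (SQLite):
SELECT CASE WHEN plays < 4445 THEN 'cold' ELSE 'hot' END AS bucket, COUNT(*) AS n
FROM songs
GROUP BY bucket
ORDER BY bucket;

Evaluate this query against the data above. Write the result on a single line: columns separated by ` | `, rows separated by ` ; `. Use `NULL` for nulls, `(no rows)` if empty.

cold | 5 ; hot | 6

Bucket rows by plays < 4445 → 'cold' else 'hot'; count each bucket.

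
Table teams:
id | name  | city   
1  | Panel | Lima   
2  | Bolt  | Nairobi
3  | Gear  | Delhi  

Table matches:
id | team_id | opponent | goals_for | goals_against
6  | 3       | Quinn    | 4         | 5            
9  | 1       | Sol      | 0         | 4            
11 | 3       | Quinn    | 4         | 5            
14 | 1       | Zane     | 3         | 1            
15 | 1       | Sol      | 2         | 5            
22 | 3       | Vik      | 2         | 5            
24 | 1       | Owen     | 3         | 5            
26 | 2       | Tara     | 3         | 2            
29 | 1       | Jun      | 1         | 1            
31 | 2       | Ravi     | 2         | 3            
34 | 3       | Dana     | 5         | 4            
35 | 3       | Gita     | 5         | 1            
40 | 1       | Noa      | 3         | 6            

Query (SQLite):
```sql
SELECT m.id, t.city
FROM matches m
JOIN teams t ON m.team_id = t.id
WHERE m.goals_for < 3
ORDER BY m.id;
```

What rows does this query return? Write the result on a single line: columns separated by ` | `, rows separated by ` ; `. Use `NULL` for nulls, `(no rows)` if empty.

Each matches row matches the teams row where team_id = teams.id.
Then keep rows with m.goals_for < 3.

9 | Lima ; 15 | Lima ; 22 | Delhi ; 29 | Lima ; 31 | Nairobi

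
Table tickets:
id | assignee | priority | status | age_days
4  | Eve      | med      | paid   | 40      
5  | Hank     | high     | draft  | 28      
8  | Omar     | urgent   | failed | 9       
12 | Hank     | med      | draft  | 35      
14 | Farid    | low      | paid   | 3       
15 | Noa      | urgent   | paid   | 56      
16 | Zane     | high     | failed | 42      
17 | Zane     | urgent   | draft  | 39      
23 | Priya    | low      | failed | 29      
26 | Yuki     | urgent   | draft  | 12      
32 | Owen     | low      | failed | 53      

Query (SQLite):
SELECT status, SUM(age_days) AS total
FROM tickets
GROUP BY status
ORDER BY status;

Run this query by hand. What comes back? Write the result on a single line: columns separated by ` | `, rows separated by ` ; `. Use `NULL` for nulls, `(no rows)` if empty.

draft | 114 ; failed | 133 ; paid | 99

Partition tickets by status; compute SUM(age_days) within each group.
  draft: ids {5, 12, 17, 26} → SUM(age_days)=114
  failed: ids {8, 16, 23, 32} → SUM(age_days)=133
  paid: ids {4, 14, 15} → SUM(age_days)=99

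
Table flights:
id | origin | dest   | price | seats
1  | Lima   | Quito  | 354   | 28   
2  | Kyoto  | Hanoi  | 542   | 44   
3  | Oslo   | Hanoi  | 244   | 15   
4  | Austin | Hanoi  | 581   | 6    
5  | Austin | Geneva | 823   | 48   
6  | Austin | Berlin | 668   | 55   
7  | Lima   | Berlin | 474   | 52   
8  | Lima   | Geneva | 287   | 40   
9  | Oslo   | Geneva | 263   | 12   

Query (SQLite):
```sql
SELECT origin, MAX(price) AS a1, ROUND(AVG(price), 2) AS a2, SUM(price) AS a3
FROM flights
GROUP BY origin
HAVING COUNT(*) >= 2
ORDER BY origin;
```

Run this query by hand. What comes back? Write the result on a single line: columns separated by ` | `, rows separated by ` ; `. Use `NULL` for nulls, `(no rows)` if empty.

Group flights by origin.
Per group compute: MAX(price), ROUND(AVG(price), 2), SUM(price).
HAVING: drop groups with fewer than 2 rows.
  Austin: ids {4, 5, 6} → MAX(price)=823, ROUND(AVG(price), 2)=690.67, SUM(price)=2072
  Kyoto: ids {2} → MAX(price)=542, ROUND(AVG(price), 2)=542, SUM(price)=542
  Lima: ids {1, 7, 8} → MAX(price)=474, ROUND(AVG(price), 2)=371.67, SUM(price)=1115
  Oslo: ids {3, 9} → MAX(price)=263, ROUND(AVG(price), 2)=253.5, SUM(price)=507

Austin | 823 | 690.67 | 2072 ; Lima | 474 | 371.67 | 1115 ; Oslo | 263 | 253.5 | 507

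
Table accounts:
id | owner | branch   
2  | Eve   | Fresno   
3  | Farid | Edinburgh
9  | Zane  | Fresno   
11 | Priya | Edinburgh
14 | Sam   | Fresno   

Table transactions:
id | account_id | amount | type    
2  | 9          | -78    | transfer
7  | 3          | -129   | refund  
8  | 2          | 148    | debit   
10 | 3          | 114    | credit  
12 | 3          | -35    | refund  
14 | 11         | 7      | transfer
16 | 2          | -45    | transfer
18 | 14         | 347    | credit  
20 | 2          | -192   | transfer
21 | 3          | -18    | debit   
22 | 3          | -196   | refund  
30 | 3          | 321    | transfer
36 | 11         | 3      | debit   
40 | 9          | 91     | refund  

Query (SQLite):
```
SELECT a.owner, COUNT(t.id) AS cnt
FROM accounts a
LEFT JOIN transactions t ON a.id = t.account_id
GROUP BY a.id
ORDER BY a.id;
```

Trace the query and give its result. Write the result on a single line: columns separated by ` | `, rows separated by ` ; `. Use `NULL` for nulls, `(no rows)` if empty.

LEFT JOIN keeps every accounts row; unmatched ones get NULL for transactions columns.
Group by accounts.id and compute COUNT(t.id). COUNT(col) of an all-NULL group is 0.
  2: ids {8, 16, 20} → COUNT(t.id)=3
  3: ids {7, 10, 12, 21, 22, 30} → COUNT(t.id)=6
  9: ids {2, 40} → COUNT(t.id)=2
  11: ids {14, 36} → COUNT(t.id)=2
  14: ids {18} → COUNT(t.id)=1

Eve | 3 ; Farid | 6 ; Zane | 2 ; Priya | 2 ; Sam | 1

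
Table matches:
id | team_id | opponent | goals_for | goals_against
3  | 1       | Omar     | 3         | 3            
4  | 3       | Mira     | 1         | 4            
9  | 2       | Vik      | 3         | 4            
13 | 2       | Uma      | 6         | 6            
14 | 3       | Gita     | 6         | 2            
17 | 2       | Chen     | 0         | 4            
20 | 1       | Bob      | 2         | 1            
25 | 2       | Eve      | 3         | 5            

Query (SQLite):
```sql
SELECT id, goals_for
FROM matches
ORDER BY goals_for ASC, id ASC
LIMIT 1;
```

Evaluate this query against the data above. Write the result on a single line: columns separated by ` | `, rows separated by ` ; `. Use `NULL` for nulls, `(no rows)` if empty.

17 | 0

Sort by goals_for asc, tiebreak id asc: (0, id=17), (1, id=4), (2, id=20), (3, id=3) …. Take first 1.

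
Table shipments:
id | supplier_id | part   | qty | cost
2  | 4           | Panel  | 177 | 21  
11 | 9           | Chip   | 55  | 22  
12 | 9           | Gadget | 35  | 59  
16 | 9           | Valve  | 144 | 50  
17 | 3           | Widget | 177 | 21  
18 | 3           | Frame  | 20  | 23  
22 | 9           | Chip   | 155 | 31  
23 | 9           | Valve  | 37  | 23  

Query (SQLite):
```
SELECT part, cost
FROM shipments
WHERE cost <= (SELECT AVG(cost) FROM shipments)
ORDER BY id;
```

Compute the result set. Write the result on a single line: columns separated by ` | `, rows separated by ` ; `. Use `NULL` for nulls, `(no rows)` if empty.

Scalar subquery: AVG(cost) over all shipments rows = 31.25.
Keep rows where cost <= that value.

Panel | 21 ; Chip | 22 ; Widget | 21 ; Frame | 23 ; Chip | 31 ; Valve | 23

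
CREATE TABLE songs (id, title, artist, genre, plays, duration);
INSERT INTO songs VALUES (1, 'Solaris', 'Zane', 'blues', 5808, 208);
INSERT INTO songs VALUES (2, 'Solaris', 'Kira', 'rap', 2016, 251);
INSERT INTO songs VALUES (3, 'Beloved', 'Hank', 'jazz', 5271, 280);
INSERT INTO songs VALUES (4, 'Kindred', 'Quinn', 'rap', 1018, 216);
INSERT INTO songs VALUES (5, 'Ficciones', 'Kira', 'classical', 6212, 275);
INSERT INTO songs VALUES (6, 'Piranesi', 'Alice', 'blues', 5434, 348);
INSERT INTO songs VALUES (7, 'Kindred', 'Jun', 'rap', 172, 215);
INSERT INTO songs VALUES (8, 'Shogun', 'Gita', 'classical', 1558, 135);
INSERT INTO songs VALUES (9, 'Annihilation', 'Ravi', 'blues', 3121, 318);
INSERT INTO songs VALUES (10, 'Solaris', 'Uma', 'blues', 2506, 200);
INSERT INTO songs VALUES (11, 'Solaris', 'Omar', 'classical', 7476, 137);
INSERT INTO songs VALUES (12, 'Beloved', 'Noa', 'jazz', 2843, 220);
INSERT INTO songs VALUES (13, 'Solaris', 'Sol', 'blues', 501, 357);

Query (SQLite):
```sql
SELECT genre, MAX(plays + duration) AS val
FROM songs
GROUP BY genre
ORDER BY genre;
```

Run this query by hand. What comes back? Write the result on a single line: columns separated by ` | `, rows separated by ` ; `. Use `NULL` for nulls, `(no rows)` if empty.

blues | 6016 ; classical | 7613 ; jazz | 5551 ; rap | 2267

For each row compute plays + duration.
Group by genre; take MAX of the expression per group.
  blues: ids {1, 6, 9, 10, 13} → MAX(plays + duration)=6016
  classical: ids {5, 8, 11} → MAX(plays + duration)=7613
  jazz: ids {3, 12} → MAX(plays + duration)=5551
  rap: ids {2, 4, 7} → MAX(plays + duration)=2267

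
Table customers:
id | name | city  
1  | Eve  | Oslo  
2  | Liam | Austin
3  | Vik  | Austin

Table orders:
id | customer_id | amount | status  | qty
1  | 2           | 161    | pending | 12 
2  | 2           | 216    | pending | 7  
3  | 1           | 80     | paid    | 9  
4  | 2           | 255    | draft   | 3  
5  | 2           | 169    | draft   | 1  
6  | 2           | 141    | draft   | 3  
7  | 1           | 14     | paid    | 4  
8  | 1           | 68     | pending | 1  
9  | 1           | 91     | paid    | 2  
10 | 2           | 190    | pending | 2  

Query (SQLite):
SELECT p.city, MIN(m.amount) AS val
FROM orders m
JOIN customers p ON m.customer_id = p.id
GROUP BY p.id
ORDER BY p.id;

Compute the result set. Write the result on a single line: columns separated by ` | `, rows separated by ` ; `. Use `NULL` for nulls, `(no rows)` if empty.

Oslo | 14 ; Austin | 141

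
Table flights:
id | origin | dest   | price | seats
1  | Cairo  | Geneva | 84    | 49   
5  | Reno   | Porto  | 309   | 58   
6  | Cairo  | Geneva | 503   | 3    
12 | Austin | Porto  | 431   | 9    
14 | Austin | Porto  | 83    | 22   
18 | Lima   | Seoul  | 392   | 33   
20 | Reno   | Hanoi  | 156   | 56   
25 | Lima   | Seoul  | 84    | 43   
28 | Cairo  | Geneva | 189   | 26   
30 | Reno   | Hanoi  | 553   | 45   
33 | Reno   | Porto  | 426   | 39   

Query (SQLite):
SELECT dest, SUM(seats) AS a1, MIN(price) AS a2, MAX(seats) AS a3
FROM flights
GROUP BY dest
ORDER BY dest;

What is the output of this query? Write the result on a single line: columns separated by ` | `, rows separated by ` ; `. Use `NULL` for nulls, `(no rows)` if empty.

Geneva | 78 | 84 | 49 ; Hanoi | 101 | 156 | 56 ; Porto | 128 | 83 | 58 ; Seoul | 76 | 84 | 43

Group flights by dest.
Per group compute: SUM(seats), MIN(price), MAX(seats).
  Geneva: ids {1, 6, 28} → SUM(seats)=78, MIN(price)=84, MAX(seats)=49
  Hanoi: ids {20, 30} → SUM(seats)=101, MIN(price)=156, MAX(seats)=56
  Porto: ids {5, 12, 14, 33} → SUM(seats)=128, MIN(price)=83, MAX(seats)=58
  Seoul: ids {18, 25} → SUM(seats)=76, MIN(price)=84, MAX(seats)=43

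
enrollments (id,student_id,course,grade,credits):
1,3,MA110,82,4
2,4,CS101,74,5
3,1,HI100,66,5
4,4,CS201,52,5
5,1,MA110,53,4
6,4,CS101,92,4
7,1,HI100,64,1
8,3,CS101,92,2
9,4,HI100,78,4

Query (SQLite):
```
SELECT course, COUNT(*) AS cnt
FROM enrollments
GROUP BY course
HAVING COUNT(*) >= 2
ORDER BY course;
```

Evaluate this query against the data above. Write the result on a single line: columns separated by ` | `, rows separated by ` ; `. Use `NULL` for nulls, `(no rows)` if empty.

Partition enrollments by course; compute COUNT(*) within each group.
HAVING: keep groups with count ≥ 2.
  CS101: ids {2, 6, 8} → COUNT(*)=3
  CS201: ids {4} → COUNT(*)=1
  HI100: ids {3, 7, 9} → COUNT(*)=3
  MA110: ids {1, 5} → COUNT(*)=2

CS101 | 3 ; HI100 | 3 ; MA110 | 2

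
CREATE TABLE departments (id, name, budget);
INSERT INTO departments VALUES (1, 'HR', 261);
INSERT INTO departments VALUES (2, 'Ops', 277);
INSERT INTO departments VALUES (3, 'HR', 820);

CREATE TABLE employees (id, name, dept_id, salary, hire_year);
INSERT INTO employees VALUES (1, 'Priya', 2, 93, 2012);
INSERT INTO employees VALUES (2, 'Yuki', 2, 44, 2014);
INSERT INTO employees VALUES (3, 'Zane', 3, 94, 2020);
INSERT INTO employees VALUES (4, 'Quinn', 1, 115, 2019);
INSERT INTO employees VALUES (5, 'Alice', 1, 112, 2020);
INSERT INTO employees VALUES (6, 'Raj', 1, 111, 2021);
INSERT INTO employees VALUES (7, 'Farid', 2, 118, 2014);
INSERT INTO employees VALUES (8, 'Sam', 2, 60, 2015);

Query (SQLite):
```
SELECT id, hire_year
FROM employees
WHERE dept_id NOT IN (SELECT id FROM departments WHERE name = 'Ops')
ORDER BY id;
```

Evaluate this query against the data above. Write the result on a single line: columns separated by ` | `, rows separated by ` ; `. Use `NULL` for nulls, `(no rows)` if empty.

Inner query: departments.id where name = 'Ops'.
Outer: keep employees rows whose dept_id is not in that set.
Inner query → {2}

3 | 2020 ; 4 | 2019 ; 5 | 2020 ; 6 | 2021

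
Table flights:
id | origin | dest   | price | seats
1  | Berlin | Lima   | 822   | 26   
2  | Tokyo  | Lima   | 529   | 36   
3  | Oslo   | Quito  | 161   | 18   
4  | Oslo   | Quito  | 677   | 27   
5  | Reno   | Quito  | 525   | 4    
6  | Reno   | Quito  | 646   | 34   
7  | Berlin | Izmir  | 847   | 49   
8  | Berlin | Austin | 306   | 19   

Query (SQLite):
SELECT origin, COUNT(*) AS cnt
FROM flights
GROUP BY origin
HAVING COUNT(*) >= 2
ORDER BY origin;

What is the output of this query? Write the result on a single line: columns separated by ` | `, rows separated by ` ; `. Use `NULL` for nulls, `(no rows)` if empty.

Partition flights by origin; compute COUNT(*) within each group.
HAVING: keep groups with count ≥ 2.
  Berlin: ids {1, 7, 8} → COUNT(*)=3
  Oslo: ids {3, 4} → COUNT(*)=2
  Reno: ids {5, 6} → COUNT(*)=2
  Tokyo: ids {2} → COUNT(*)=1

Berlin | 3 ; Oslo | 2 ; Reno | 2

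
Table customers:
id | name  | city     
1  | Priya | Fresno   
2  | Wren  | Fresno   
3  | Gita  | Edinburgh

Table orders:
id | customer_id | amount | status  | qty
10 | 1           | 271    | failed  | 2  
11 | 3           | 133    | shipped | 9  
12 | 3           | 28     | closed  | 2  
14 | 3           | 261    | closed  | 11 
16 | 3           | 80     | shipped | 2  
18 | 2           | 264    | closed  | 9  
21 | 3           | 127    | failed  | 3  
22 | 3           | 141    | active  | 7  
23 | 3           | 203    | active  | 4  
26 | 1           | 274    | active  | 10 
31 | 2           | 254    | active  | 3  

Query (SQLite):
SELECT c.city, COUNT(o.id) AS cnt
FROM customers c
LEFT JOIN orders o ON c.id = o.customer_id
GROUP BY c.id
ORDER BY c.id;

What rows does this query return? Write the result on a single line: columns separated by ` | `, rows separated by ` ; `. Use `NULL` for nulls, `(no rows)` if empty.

Fresno | 2 ; Fresno | 2 ; Edinburgh | 7

LEFT JOIN keeps every customers row; unmatched ones get NULL for orders columns.
Group by customers.id and compute COUNT(o.id). COUNT(col) of an all-NULL group is 0.
  1: ids {10, 26} → COUNT(o.id)=2
  2: ids {18, 31} → COUNT(o.id)=2
  3: ids {11, 12, 14, 16, 21, 22, 23} → COUNT(o.id)=7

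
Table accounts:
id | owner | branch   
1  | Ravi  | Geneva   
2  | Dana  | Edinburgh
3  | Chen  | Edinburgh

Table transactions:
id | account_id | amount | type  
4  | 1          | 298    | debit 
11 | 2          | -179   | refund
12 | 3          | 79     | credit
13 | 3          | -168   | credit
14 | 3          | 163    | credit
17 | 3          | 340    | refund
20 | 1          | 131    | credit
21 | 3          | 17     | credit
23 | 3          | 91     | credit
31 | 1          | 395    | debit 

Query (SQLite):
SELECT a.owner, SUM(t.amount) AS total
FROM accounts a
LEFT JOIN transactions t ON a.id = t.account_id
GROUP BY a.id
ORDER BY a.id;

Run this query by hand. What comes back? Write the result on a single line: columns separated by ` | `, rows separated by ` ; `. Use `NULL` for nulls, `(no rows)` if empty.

Ravi | 824 ; Dana | -179 ; Chen | 522

LEFT JOIN keeps every accounts row; unmatched ones get NULL for transactions columns.
Group by accounts.id and compute SUM(t.amount). SUM over an all-NULL group is NULL.
  1: ids {4, 20, 31} → SUM(t.amount)=824
  2: ids {11} → SUM(t.amount)=-179
  3: ids {12, 13, 14, 17, 21, 23} → SUM(t.amount)=522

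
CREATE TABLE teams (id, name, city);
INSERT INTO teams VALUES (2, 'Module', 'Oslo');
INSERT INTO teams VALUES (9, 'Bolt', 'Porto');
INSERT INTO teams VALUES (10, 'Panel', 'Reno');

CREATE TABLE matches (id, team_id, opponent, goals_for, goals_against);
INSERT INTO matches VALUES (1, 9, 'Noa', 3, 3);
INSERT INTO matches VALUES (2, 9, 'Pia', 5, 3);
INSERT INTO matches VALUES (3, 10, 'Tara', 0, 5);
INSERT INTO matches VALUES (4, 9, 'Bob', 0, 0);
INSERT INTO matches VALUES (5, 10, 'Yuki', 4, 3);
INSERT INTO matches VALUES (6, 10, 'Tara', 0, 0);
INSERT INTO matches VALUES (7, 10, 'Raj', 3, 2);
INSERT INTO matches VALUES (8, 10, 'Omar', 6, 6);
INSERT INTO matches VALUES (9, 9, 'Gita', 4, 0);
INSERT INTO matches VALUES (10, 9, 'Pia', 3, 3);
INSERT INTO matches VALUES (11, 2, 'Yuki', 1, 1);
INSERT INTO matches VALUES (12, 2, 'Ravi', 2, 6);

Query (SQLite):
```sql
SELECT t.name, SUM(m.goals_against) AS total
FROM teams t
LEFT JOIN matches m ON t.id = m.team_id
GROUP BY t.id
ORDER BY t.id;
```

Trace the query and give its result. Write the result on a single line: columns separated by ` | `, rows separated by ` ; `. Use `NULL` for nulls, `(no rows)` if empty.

LEFT JOIN keeps every teams row; unmatched ones get NULL for matches columns.
Group by teams.id and compute SUM(m.goals_against). SUM over an all-NULL group is NULL.
  2: ids {11, 12} → SUM(m.goals_against)=7
  9: ids {1, 2, 4, 9, 10} → SUM(m.goals_against)=9
  10: ids {3, 5, 6, 7, 8} → SUM(m.goals_against)=16

Module | 7 ; Bolt | 9 ; Panel | 16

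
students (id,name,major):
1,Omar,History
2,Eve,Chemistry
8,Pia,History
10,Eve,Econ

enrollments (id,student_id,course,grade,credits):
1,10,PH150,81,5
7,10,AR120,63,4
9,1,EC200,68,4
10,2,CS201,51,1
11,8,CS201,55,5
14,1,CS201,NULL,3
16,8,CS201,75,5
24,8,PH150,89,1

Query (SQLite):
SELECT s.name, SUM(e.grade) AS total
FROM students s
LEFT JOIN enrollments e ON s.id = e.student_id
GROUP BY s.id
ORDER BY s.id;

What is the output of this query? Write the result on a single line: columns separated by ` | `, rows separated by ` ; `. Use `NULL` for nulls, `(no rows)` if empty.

Omar | 68 ; Eve | 51 ; Pia | 219 ; Eve | 144

LEFT JOIN keeps every students row; unmatched ones get NULL for enrollments columns.
Group by students.id and compute SUM(e.grade). SUM over an all-NULL group is NULL.
  1: ids {9, 14} → SUM(e.grade)=68
  2: ids {10} → SUM(e.grade)=51
  8: ids {11, 16, 24} → SUM(e.grade)=219
  10: ids {1, 7} → SUM(e.grade)=144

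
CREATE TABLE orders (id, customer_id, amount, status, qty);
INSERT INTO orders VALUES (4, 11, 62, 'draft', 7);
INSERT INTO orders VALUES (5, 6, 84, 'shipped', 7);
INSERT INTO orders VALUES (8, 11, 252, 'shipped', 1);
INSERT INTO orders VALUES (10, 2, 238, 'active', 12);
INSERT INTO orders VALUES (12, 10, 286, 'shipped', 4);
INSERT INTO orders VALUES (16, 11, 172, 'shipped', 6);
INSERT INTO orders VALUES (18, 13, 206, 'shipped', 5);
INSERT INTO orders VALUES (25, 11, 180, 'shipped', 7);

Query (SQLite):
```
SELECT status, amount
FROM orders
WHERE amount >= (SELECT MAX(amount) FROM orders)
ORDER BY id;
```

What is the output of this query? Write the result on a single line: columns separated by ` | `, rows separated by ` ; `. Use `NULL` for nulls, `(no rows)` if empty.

shipped | 286

Scalar subquery: MAX(amount) over all orders rows = 286.
Keep rows where amount >= that value.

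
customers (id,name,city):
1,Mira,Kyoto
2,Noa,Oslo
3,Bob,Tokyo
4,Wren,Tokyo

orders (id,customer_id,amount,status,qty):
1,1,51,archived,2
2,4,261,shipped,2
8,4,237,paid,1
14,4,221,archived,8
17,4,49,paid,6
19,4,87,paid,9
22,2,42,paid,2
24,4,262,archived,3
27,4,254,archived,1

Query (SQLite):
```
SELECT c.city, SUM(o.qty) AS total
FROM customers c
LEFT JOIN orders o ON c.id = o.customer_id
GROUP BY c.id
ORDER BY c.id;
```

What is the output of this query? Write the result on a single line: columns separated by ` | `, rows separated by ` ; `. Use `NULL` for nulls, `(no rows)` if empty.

Kyoto | 2 ; Oslo | 2 ; Tokyo | NULL ; Tokyo | 30

LEFT JOIN keeps every customers row; unmatched ones get NULL for orders columns.
Group by customers.id and compute SUM(o.qty). SUM over an all-NULL group is NULL.
  1: ids {1} → SUM(o.qty)=2
  2: ids {22} → SUM(o.qty)=2
  3: ids {—} → SUM(o.qty)=NULL
  4: ids {2, 8, 14, 17, 19, 24, 27} → SUM(o.qty)=30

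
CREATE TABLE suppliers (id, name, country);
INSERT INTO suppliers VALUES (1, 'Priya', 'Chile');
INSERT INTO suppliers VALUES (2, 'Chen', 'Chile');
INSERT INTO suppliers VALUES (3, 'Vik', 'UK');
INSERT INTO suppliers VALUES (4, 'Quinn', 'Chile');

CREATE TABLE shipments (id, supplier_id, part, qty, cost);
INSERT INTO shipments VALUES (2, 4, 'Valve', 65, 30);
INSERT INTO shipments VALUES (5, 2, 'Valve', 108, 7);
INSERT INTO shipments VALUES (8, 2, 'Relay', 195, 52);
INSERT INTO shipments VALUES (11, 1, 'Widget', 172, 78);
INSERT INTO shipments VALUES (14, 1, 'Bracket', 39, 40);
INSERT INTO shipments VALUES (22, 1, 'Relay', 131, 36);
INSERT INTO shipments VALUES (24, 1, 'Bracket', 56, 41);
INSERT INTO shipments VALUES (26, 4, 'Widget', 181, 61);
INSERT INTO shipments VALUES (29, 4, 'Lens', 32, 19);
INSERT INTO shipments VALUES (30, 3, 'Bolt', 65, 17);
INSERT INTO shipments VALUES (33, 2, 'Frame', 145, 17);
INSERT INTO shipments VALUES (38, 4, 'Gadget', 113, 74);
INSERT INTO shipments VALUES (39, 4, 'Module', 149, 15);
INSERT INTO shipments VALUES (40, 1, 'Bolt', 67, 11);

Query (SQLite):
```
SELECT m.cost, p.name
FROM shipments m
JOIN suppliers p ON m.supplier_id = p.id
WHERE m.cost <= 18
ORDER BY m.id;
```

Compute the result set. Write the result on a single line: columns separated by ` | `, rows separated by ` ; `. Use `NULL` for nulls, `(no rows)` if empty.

Each shipments row matches the suppliers row where supplier_id = suppliers.id.
Then keep rows with m.cost <= 18.

7 | Chen ; 17 | Vik ; 17 | Chen ; 15 | Quinn ; 11 | Priya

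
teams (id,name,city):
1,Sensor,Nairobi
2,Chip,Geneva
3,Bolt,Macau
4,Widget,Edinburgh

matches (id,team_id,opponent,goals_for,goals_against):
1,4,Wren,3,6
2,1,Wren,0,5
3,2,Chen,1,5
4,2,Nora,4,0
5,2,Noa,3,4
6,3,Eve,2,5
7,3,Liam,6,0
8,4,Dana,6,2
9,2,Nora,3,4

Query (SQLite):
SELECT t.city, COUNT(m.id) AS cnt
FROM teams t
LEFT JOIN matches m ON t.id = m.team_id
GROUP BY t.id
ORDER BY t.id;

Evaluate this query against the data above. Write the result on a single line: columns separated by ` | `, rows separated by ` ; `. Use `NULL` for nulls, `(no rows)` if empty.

LEFT JOIN keeps every teams row; unmatched ones get NULL for matches columns.
Group by teams.id and compute COUNT(m.id). COUNT(col) of an all-NULL group is 0.
  1: ids {2} → COUNT(m.id)=1
  2: ids {3, 4, 5, 9} → COUNT(m.id)=4
  3: ids {6, 7} → COUNT(m.id)=2
  4: ids {1, 8} → COUNT(m.id)=2

Nairobi | 1 ; Geneva | 4 ; Macau | 2 ; Edinburgh | 2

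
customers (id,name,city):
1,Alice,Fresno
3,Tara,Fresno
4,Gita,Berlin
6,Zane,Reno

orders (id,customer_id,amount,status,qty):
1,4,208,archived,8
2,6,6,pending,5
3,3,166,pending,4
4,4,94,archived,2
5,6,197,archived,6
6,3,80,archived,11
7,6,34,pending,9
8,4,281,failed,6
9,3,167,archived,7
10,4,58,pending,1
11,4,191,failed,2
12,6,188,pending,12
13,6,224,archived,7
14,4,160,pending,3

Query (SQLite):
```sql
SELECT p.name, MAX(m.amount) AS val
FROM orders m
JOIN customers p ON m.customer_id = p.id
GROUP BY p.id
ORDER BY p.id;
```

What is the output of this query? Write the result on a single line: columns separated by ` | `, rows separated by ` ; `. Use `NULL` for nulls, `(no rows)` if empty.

Join each orders row to its customers via customer_id.
Group joined rows by customers.id; compute MAX(m.amount) per group.
  3: ids {3, 6, 9} → MAX(m.amount)=167
  4: ids {1, 4, 8, 10, 11, 14} → MAX(m.amount)=281
  6: ids {2, 5, 7, 12, 13} → MAX(m.amount)=224

Tara | 167 ; Gita | 281 ; Zane | 224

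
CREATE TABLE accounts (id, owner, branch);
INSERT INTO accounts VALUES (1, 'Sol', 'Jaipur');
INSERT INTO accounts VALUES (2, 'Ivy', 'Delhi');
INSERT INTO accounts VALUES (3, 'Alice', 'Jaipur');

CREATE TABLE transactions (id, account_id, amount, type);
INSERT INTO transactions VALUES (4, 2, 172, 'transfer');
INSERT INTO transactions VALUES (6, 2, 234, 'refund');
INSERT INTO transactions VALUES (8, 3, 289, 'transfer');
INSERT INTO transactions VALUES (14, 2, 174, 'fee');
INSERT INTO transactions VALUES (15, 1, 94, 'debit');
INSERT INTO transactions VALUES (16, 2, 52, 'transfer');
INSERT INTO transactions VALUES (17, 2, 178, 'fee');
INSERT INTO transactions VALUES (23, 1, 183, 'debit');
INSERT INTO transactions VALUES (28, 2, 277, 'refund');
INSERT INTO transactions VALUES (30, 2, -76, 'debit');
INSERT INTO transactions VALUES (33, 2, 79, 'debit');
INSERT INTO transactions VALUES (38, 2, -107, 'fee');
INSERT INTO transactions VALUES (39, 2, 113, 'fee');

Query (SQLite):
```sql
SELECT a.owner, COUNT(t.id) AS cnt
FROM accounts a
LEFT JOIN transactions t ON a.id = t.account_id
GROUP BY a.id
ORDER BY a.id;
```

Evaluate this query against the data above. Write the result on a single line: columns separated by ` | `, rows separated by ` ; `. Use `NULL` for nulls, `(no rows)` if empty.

Sol | 2 ; Ivy | 10 ; Alice | 1

LEFT JOIN keeps every accounts row; unmatched ones get NULL for transactions columns.
Group by accounts.id and compute COUNT(t.id). COUNT(col) of an all-NULL group is 0.
  1: ids {15, 23} → COUNT(t.id)=2
  2: ids {4, 6, 14, 16, 17, 28, 30, 33, 38, 39} → COUNT(t.id)=10
  3: ids {8} → COUNT(t.id)=1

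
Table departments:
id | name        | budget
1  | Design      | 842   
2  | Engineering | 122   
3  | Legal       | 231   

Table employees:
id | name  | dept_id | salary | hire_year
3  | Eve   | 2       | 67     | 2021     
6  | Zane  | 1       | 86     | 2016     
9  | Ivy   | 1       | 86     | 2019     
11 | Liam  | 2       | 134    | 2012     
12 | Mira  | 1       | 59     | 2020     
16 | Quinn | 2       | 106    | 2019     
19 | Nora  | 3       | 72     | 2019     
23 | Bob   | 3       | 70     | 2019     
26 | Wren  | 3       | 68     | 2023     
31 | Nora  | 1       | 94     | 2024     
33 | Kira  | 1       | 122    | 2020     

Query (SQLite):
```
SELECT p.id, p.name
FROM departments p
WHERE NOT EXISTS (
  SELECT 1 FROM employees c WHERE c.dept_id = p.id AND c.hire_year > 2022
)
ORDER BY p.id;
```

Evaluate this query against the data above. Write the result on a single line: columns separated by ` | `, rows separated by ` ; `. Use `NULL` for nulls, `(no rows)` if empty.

2 | Engineering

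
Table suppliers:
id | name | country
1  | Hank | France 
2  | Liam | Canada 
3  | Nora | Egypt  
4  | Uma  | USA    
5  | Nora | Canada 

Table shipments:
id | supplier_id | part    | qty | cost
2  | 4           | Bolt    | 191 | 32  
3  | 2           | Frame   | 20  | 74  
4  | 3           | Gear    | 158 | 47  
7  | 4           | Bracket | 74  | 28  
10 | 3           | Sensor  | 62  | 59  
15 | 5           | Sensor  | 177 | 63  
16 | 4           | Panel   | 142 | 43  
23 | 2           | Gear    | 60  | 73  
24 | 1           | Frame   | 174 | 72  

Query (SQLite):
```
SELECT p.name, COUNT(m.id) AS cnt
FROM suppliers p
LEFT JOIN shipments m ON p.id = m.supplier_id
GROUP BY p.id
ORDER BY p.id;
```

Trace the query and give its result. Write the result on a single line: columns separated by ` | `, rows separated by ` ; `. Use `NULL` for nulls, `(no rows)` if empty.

Hank | 1 ; Liam | 2 ; Nora | 2 ; Uma | 3 ; Nora | 1

LEFT JOIN keeps every suppliers row; unmatched ones get NULL for shipments columns.
Group by suppliers.id and compute COUNT(m.id). COUNT(col) of an all-NULL group is 0.
  1: ids {24} → COUNT(m.id)=1
  2: ids {3, 23} → COUNT(m.id)=2
  3: ids {4, 10} → COUNT(m.id)=2
  4: ids {2, 7, 16} → COUNT(m.id)=3
  5: ids {15} → COUNT(m.id)=1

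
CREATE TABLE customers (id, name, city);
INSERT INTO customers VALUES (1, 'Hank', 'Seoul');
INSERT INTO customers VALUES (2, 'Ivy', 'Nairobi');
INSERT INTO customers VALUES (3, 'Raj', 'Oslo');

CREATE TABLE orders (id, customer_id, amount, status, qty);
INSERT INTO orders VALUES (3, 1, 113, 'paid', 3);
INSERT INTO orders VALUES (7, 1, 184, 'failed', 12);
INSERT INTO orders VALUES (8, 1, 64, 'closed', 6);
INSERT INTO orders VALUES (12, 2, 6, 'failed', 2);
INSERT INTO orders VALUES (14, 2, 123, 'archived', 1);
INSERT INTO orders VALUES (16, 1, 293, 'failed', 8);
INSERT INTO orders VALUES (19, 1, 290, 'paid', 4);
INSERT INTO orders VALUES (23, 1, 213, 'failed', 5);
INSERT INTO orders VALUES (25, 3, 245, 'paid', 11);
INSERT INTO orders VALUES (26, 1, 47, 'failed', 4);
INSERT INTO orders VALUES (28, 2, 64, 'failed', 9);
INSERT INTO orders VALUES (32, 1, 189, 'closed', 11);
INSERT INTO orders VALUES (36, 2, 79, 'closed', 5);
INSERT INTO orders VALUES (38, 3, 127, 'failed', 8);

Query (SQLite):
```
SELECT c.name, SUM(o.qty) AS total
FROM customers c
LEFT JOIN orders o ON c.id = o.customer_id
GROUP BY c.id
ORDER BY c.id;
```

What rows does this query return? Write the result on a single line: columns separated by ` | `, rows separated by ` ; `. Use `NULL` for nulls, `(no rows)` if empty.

Hank | 53 ; Ivy | 17 ; Raj | 19

LEFT JOIN keeps every customers row; unmatched ones get NULL for orders columns.
Group by customers.id and compute SUM(o.qty). SUM over an all-NULL group is NULL.
  1: ids {3, 7, 8, 16, 19, 23, 26, 32} → SUM(o.qty)=53
  2: ids {12, 14, 28, 36} → SUM(o.qty)=17
  3: ids {25, 38} → SUM(o.qty)=19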